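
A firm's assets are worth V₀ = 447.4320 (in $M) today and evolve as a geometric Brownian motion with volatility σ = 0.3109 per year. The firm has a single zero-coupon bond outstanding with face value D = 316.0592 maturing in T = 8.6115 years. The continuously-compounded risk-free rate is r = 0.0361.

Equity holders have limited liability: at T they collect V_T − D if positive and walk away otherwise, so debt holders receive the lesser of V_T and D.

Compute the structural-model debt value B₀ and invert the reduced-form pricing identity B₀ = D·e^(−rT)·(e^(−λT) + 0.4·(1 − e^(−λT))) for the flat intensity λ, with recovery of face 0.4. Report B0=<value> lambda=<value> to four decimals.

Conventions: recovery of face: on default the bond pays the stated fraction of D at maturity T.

With assets at 447.4320 and a single debt payment of 316.0592 at 8.6115 years:
d₁ = [ln(V₀/D) + (r + σ²/2)T] / (σ√T)
   = [ln(447.4320/316.0592) + (0.0361 + 0.5·0.3109²)·8.6115] / (0.3109·√8.6115)
   = [0.347595 + 0.727064] / 0.912347 = 1.177906
d₂ = d₁ − σ√T = 1.177906 − 0.912347 = 0.265558
N(d₁) = 0.880583,  N(d₂) = 0.604710,  e^(−rT) = 0.732805
E₀ = V₀·N(d₁) − D·e^(−rT)·N(d₂)
   = 447.4320·0.880583 − 316.0592·0.732805·0.604710 = 253.944069
B₀ = V₀ − E₀ = 447.4320 − 253.944069 = 193.487931
e^(−λT) = (B₀·e^(rT)/D − 0.4)/(1 − 0.4) = (193.4879·1.364619/316.0592 − 0.4)/0.6 = 0.72567393
λ = −ln(0.72567393)/8.6115 = 0.037236

B0=193.4879 lambda=0.0372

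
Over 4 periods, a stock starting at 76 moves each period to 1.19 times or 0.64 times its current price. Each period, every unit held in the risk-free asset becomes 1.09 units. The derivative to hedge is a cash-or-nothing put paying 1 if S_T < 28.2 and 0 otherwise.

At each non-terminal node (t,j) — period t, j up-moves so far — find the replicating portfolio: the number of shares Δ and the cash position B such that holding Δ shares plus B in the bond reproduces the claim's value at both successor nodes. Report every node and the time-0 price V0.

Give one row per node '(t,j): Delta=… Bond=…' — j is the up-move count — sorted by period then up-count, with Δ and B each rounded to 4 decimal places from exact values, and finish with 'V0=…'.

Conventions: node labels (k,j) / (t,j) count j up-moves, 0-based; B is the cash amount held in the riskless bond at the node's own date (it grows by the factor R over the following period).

Risk-neutral probability p* = (R−d)/(u−d) = (1.09−0.64)/(1.19−0.64) = 0.8182.
Expiry values: V(4,0)=1.0000, V(4,1)=1.0000, V(4,2)=0.0000, V(4,3)=0.0000, V(4,4)=0.0000
(3,0): S=19.9229. Δ = (V_up−V_dn)/(S_up−S_dn) = (1.0000−1.0000)/(23.7083−12.7507) = 0.0000. V = [p*·1.0000 + (1−p*)·1.0000]/1.09 = 0.9174. B = V − Δ·S = 0.9174.
(3,1): S=37.0442. Δ = (V_up−V_dn)/(S_up−S_dn) = (0.0000−1.0000)/(44.0826−23.7083) = -0.0491. V = [p*·0.0000 + (1−p*)·1.0000]/1.09 = 0.1668. B = V − Δ·S = 1.9850.
(3,2): S=68.8791. Δ = (V_up−V_dn)/(S_up−S_dn) = (0.0000−0.0000)/(81.9661−44.0826) = 0.0000. V = [p*·0.0000 + (1−p*)·0.0000]/1.09 = 0.0000. B = V − Δ·S = 0.0000.
(3,3): S=128.0721. Δ = (V_up−V_dn)/(S_up−S_dn) = (0.0000−0.0000)/(152.4058−81.9661) = 0.0000. V = [p*·0.0000 + (1−p*)·0.0000]/1.09 = 0.0000. B = V − Δ·S = 0.0000.
(2,0): S=31.1296. Δ = (V_up−V_dn)/(S_up−S_dn) = (0.1668−0.9174)/(37.0442−19.9229) = -0.0438. V = [p*·0.1668 + (1−p*)·0.9174]/1.09 = 0.2782. B = V − Δ·S = 1.6430.
(2,1): S=57.8816. Δ = (V_up−V_dn)/(S_up−S_dn) = (0.0000−0.1668)/(68.8791−37.0442) = -0.0052. V = [p*·0.0000 + (1−p*)·0.1668]/1.09 = 0.0278. B = V − Δ·S = 0.3311.
(2,2): S=107.6236. Δ = (V_up−V_dn)/(S_up−S_dn) = (0.0000−0.0000)/(128.0721−68.8791) = 0.0000. V = [p*·0.0000 + (1−p*)·0.0000]/1.09 = 0.0000. B = V − Δ·S = 0.0000.
(1,0): S=48.6400. Δ = (V_up−V_dn)/(S_up−S_dn) = (0.0278−0.2782)/(57.8816−31.1296) = -0.0094. V = [p*·0.0278 + (1−p*)·0.2782]/1.09 = 0.0673. B = V − Δ·S = 0.5226.
(1,1): S=90.4400. Δ = (V_up−V_dn)/(S_up−S_dn) = (0.0000−0.0278)/(107.6236−57.8816) = -0.0006. V = [p*·0.0000 + (1−p*)·0.0278]/1.09 = 0.0046. B = V − Δ·S = 0.0552.
(0,0): S=76.0000. Δ = (V_up−V_dn)/(S_up−S_dn) = (0.0046−0.0673)/(90.4400−48.6400) = -0.0015. V = [p*·0.0046 + (1−p*)·0.0673]/1.09 = 0.0147. B = V − Δ·S = 0.1286.
Check: Δ(0,0)·S0 + B(0,0) = 0.0147 = V0.

(0,0): Delta=-0.0015 Bond=0.1286
(1,0): Delta=-0.0094 Bond=0.5226
(1,1): Delta=-0.0006 Bond=0.0552
(2,0): Delta=-0.0438 Bond=1.6430
(2,1): Delta=-0.0052 Bond=0.3311
(2,2): Delta=0.0000 Bond=0.0000
(3,0): Delta=0.0000 Bond=0.9174
(3,1): Delta=-0.0491 Bond=1.9850
(3,2): Delta=0.0000 Bond=0.0000
(3,3): Delta=0.0000 Bond=0.0000
V0=0.0147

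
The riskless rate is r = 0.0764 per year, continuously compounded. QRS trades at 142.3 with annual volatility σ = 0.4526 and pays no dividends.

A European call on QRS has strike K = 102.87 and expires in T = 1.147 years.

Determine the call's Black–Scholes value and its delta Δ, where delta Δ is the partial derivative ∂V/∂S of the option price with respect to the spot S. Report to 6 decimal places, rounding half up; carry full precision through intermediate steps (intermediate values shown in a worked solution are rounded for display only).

price = 54.123962
Δ = 0.862702

σ√T = 0.4526·√1.147 = 0.484726
d₁ = (ln(S/K) + (r+σ²/2)T) / (σ√T) = (ln(142.3/102.87) + (0.0764+0.4526²/2)·1.147) / 0.484726 = (0.324471 + 0.205110) / 0.484726 = 1.092539
d₂ = d₁ − σ√T = 1.092539 − 0.484726 = 0.607813
e^{−rT} = 0.916099
N(d₁) = 0.862702,  N(d₂) = 0.728344
Call price V = S·N(d₁) − K·e^{−rT}·N(d₂) = 122.762468 − 68.638506 = 54.123962
Δ = N(d₁) = 0.862702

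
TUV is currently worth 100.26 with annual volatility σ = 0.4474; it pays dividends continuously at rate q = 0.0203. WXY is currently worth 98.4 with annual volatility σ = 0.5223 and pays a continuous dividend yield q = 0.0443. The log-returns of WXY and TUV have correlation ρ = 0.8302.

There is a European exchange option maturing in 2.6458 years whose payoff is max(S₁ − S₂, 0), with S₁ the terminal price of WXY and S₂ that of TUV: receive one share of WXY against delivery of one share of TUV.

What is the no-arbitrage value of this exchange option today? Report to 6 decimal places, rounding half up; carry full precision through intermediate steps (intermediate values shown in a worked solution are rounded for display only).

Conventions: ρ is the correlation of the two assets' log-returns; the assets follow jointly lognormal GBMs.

exchange price = 13.604554

σ_eff = √(σ₁² + σ₂² − 2ρσ₁σ₂) = √(0.5223² + 0.4474² − 2·0.8302·0.5223·0.4474) = 0.291491
d₁ = (ln(S₁/S₂) + (q₂ − q₁ + σ_eff²/2)T) / (σ_eff√T) = (ln(98.4/100.26) + (0.0203 − 0.0443 + 0.042483)·2.6458) / 0.474136 = 0.063647
d₂ = d₁ − σ_eff√T = 0.063647 − 0.474136 = -0.410489
N(d₁) = 0.525374,  N(d₂) = 0.340724
V = S₁·e^{−q₁T}·N(d₁) − S₂·e^{−q₂T}·N(d₂) = 45.979127 − 32.374573 = 13.604554
Key observation: the rate r is irrelevant here: denominating values in TUV turns the exchange into a ratio option on S₁/S₂, and discounting at r drops out.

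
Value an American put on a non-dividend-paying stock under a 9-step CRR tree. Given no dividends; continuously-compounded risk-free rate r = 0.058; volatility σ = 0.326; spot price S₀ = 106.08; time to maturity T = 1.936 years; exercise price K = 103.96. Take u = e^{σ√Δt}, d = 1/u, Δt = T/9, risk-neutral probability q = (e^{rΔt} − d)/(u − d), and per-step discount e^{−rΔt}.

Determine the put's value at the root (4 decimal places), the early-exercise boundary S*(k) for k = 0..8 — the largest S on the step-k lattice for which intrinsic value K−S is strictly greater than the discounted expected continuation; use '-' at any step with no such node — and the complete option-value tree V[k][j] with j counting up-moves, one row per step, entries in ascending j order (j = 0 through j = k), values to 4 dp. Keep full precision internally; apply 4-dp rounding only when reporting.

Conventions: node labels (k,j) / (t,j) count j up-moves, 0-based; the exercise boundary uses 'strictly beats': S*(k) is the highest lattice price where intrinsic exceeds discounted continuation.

Δt=0.21511  u=1.16323  d=0.85968  q=0.50363  discount=0.98760
step 9 (expiry): payoffs max(K−S,0) = 76.7550 67.1489 54.1509 36.5633 12.7655 0.0000 0.0000 0.0000 0.0000 0.0000
step 8: (k=8,j=0): S=31.6457, K−S=72.3143, hold=71.0253 ⇒ V=72.3143 exercise | (k=8,j=1): S=42.8197, K−S=61.1403, hold=59.8513 ⇒ V=61.1403 exercise | (k=8,j=2): S=57.9394, K−S=46.0206, hold=44.7316 ⇒ V=46.0206 exercise | (k=8,j=3): S=78.3978, K−S=25.5622, hold=24.2732 ⇒ V=25.5622 exercise | (k=8,j=4): S=106.0800, K−S=0.0000, hold=6.2578 ⇒ V=6.2578 continue | (k=8,j=5): S=143.5368, K−S=0.0000, hold=0.0000 ⇒ V=0.0000 continue | (k=8,j=6): S=194.2196, K−S=0.0000, hold=0.0000 ⇒ V=0.0000 continue | (k=8,j=7): S=262.7985, K−S=0.0000, hold=0.0000 ⇒ V=0.0000 continue | (k=8,j=8): S=355.5926, K−S=0.0000, hold=0.0000 ⇒ V=0.0000 continue  boundary S*=78.3978
step 7: (k=7,j=0): S=36.8111, K−S=67.1489, hold=65.8599 ⇒ V=67.1489 exercise | (k=7,j=1): S=49.8091, K−S=54.1509, hold=52.8619 ⇒ V=54.1509 exercise | (k=7,j=2): S=67.3967, K−S=36.5633, hold=35.2743 ⇒ V=36.5633 exercise | (k=7,j=3): S=91.1945, K−S=12.7655, hold=15.6435 ⇒ V=15.6435 continue | (k=7,j=4): S=123.3952, K−S=0.0000, hold=3.0677 ⇒ V=3.0677 continue | (k=7,j=5): S=166.9661, K−S=0.0000, hold=0.0000 ⇒ V=0.0000 continue | (k=7,j=6): S=225.9218, K−S=0.0000, hold=0.0000 ⇒ V=0.0000 continue | (k=7,j=7): S=305.6947, K−S=0.0000, hold=0.0000 ⇒ V=0.0000 continue  boundary S*=67.3967
step 6: (k=6,j=0): S=42.8197, K−S=61.1403, hold=59.8513 ⇒ V=61.1403 exercise | (k=6,j=1): S=57.9394, K−S=46.0206, hold=44.7316 ⇒ V=46.0206 exercise | (k=6,j=2): S=78.3978, K−S=25.5622, hold=25.7047 ⇒ V=25.7047 continue | (k=6,j=3): S=106.0800, K−S=0.0000, hold=9.1945 ⇒ V=9.1945 continue | (k=6,j=4): S=143.5368, K−S=0.0000, hold=1.5038 ⇒ V=1.5038 continue | (k=6,j=5): S=194.2196, K−S=0.0000, hold=0.0000 ⇒ V=0.0000 continue | (k=6,j=6): S=262.7985, K−S=0.0000, hold=0.0000 ⇒ V=0.0000 continue  boundary S*=57.9394
step 5: (k=5,j=0): S=49.8091, K−S=54.1509, hold=52.8619 ⇒ V=54.1509 exercise | (k=5,j=1): S=67.3967, K−S=36.5633, hold=35.3452 ⇒ V=36.5633 exercise | (k=5,j=2): S=91.1945, K−S=12.7655, hold=17.1741 ⇒ V=17.1741 continue | (k=5,j=3): S=123.3952, K−S=0.0000, hold=5.2553 ⇒ V=5.2553 continue | (k=5,j=4): S=166.9661, K−S=0.0000, hold=0.7372 ⇒ V=0.7372 continue | (k=5,j=5): S=225.9218, K−S=0.0000, hold=0.0000 ⇒ V=0.0000 continue  boundary S*=67.3967
step 4: (k=4,j=0): S=57.9394, K−S=46.0206, hold=44.7316 ⇒ V=46.0206 exercise | (k=4,j=1): S=78.3978, K−S=25.5622, hold=26.4660 ⇒ V=26.4660 continue | (k=4,j=2): S=106.0800, K−S=0.0000, hold=11.0329 ⇒ V=11.0329 continue | (k=4,j=3): S=143.5368, K−S=0.0000, hold=2.9429 ⇒ V=2.9429 continue | (k=4,j=4): S=194.2196, K−S=0.0000, hold=0.3614 ⇒ V=0.3614 continue  boundary S*=57.9394
step 3: (k=3,j=0): S=67.3967, K−S=36.5633, hold=35.7238 ⇒ V=36.5633 exercise | (k=3,j=1): S=91.1945, K−S=12.7655, hold=18.4616 ⇒ V=18.4616 continue | (k=3,j=2): S=123.3952, K−S=0.0000, hold=6.8722 ⇒ V=6.8722 continue | (k=3,j=3): S=166.9661, K−S=0.0000, hold=1.6224 ⇒ V=1.6224 continue  boundary S*=67.3967
step 2: (k=2,j=0): S=78.3978, K−S=25.5622, hold=27.1064 ⇒ V=27.1064 continue | (k=2,j=1): S=106.0800, K−S=0.0000, hold=12.4683 ⇒ V=12.4683 continue | (k=2,j=2): S=143.5368, K−S=0.0000, hold=4.1758 ⇒ V=4.1758 continue  boundary S*=-
step 1: (k=1,j=0): S=91.1945, K−S=12.7655, hold=19.4895 ⇒ V=19.4895 continue | (k=1,j=1): S=123.3952, K−S=0.0000, hold=8.1891 ⇒ V=8.1891 continue  boundary S*=-
step 0: (k=0,j=0): S=106.0800, K−S=0.0000, hold=13.6272 ⇒ V=13.6272 continue  boundary S*=-

price = 13.6272
boundary = - - - 67.3967 57.9394 67.3967 57.9394 67.3967 78.3978
tree:
13.6272
19.4895 8.1891
27.1064 12.4683 4.1758
36.5633 18.4616 6.8722 1.6224
46.0206 26.4660 11.0329 2.9429 0.3614
54.1509 36.5633 17.1741 5.2553 0.7372 0.0000
61.1403 46.0206 25.7047 9.1945 1.5038 0.0000 0.0000
67.1489 54.1509 36.5633 15.6435 3.0677 0.0000 0.0000 0.0000
72.3143 61.1403 46.0206 25.5622 6.2578 0.0000 0.0000 0.0000 0.0000
76.7550 67.1489 54.1509 36.5633 12.7655 0.0000 0.0000 0.0000 0.0000 0.0000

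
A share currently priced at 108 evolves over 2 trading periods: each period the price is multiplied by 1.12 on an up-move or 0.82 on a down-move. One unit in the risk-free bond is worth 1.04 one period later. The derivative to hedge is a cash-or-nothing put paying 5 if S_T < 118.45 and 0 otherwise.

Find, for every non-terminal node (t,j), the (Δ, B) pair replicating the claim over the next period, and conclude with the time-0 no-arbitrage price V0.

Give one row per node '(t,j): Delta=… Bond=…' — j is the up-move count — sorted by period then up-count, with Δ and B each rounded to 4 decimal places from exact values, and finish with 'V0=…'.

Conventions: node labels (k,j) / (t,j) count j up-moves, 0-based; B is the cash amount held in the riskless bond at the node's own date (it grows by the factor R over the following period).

Risk-neutral probability p* = (R−d)/(u−d) = (1.04−0.82)/(1.12−0.82) = 0.7333.
Payoffs at expiry: V(2,0)=5.0000, V(2,1)=5.0000, V(2,2)=0.0000
(1,0): S=88.5600. Δ = (V_up−V_dn)/(S_up−S_dn) = (5.0000−5.0000)/(99.1872−72.6192) = 0.0000. V = [p*·5.0000 + (1−p*)·5.0000]/1.04 = 4.8077. B = V − Δ·S = 4.8077.
(1,1): S=120.9600. Δ = (V_up−V_dn)/(S_up−S_dn) = (0.0000−5.0000)/(135.4752−99.1872) = -0.1378. V = [p*·0.0000 + (1−p*)·5.0000]/1.04 = 1.2821. B = V − Δ·S = 17.9487.
(0,0): S=108.0000. Δ = (V_up−V_dn)/(S_up−S_dn) = (1.2821−4.8077)/(120.9600−88.5600) = -0.1088. V = [p*·1.2821 + (1−p*)·4.8077]/1.04 = 2.1368. B = V − Δ·S = 13.8889.
Verification: the root portfolio costs Δ(0,0)·S0 + B(0,0) = 2.1368, matching V0.

(0,0): Delta=-0.1088 Bond=13.8889
(1,0): Delta=0.0000 Bond=4.8077
(1,1): Delta=-0.1378 Bond=17.9487
V0=2.1368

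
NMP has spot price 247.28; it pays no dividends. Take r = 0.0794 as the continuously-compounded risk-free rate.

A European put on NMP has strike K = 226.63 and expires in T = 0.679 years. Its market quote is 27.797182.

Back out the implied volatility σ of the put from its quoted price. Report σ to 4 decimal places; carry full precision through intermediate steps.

At σ = 0.5600 the Black–Scholes value reproduces the quote:
σ√T = 0.56·√0.679 = 0.461448
d₁ = (ln(S/K) + (r+σ²/2)T) / (σ√T) = (ln(247.28/226.63) + (0.0794+0.56²/2)·0.679) / 0.461448 = (0.087203 + 0.160380) / 0.461448 = 0.536533
d₂ = d₁ − σ√T = 0.536533 − 0.461448 = 0.075085
e^{−rT} = 0.947515
N(−d₁) = 0.295795,  N(−d₂) = 0.470073
V = K·e^{−rT}·N(−d₂) − S·N(−d₁) = 100.941361 − 73.144179 = 27.797182 (equal to the quote); since ∂V/∂σ > 0 for all σ, the implied volatility is unique

sigma = 0.5600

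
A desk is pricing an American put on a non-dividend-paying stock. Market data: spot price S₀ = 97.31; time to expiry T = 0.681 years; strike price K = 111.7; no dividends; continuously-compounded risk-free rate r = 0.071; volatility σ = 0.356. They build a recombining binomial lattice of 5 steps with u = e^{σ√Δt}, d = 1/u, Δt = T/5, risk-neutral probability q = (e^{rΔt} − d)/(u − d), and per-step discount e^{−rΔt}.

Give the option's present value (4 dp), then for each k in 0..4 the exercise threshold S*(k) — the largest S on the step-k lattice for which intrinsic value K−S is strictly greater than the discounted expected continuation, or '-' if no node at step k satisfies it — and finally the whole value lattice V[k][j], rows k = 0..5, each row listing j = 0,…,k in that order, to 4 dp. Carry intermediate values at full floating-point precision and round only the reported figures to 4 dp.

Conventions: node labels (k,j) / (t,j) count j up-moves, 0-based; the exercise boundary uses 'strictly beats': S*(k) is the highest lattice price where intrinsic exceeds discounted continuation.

price = 17.9299
boundary = - - 74.8238 85.3294 97.3100
tree:
17.9299
26.3836 9.9585
36.8762 16.5694 3.6465
46.0883 26.3706 7.2460 0.1754
54.1663 36.8762 14.3900 0.3572 0.0000
61.2498 46.0883 26.3706 0.7273 0.0000 0.0000

Δt=0.13620, u=1.14040, d=0.87688, q=0.50408, disc=e^(-rΔt)=0.99038
k=5 terminal: V=max(K-S,0) → 61.2498 46.0883 26.3706 0.7273 0.0000 0.0000
k=4: j=0 S=57.5337 intr=54.1663 cont=53.0914 V=54.1663[EX]; j=1 S=74.8238 intr=36.8762 cont=35.8012 V=36.8762[EX]; j=2 S=97.3100 intr=14.3900 cont=13.3150 V=14.3900[EX]; j=3 S=126.5538 intr=0.0000 cont=0.3572 V=0.3572[hold]; j=4 S=164.5860 intr=0.0000 cont=0.0000 V=0.0000[hold]  S*(4)=97.3100
k=3: j=0 S=65.6117 intr=46.0883 cont=45.0134 V=46.0883[EX]; j=1 S=85.3294 intr=26.3706 cont=25.2957 V=26.3706[EX]; j=2 S=110.9727 intr=0.7273 cont=7.2460 V=7.2460[hold]; j=3 S=144.3225 intr=0.0000 cont=0.1754 V=0.1754[hold]  S*(3)=85.3294
k=2: j=0 S=74.8238 intr=36.8762 cont=35.8012 V=36.8762[EX]; j=1 S=97.3100 intr=14.3900 cont=16.5694 V=16.5694[hold]; j=2 S=126.5538 intr=0.0000 cont=3.6465 V=3.6465[hold]  S*(2)=74.8238
k=1: j=0 S=85.3294 intr=26.3706 cont=26.3836 V=26.3836[hold]; j=1 S=110.9727 intr=0.7273 cont=9.9585 V=9.9585[hold]  S*(1)=-
k=0: j=0 S=97.3100 intr=14.3900 cont=17.9299 V=17.9299[hold]  S*(0)=-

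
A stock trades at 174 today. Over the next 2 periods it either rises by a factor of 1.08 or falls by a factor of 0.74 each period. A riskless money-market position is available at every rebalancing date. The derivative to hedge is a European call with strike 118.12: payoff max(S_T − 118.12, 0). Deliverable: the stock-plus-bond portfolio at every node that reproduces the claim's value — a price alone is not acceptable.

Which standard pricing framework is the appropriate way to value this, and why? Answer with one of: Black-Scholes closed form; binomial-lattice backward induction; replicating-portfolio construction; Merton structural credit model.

Key observation: the task asks for the hedge itself — share and bond holdings at every node of the 2-period tree on spot 174 with factors 1.08/0.74 — which is exactly what the replicating-portfolio construction produces.

framework: replicating-portfolio construction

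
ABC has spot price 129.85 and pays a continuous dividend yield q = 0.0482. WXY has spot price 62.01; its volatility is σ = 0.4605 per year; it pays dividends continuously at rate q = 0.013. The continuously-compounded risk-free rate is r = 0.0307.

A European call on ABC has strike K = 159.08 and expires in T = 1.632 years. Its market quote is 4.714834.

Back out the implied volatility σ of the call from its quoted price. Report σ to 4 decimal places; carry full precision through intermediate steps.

sigma = 0.2277

At σ = 0.2277 the Black–Scholes value reproduces the quote:
σ√T = 0.2277·√1.632 = 0.290886
d₁ = (ln(S/K) + (r−q+σ²/2)T) / (σ√T) = (ln(129.85/159.08) + (0.0307−0.0482+0.2277²/2)·1.632) / 0.290886 = (-0.203027 + 0.013747) / 0.290886 = -0.650701
d₂ = d₁ − σ√T = -0.650701 − 0.290886 = -0.941587
e^{−rT} = 0.951132
e^{−qT} = 0.924352
N(d₁) = 0.257620,  N(d₂) = 0.173202
V = S·e^{−qT}·N(d₁) − K·e^{−rT}·N(d₂) = 30.921358 − 26.206524 = 4.714834 (equal to the quote); since ∂V/∂σ > 0 for all σ, the implied volatility is unique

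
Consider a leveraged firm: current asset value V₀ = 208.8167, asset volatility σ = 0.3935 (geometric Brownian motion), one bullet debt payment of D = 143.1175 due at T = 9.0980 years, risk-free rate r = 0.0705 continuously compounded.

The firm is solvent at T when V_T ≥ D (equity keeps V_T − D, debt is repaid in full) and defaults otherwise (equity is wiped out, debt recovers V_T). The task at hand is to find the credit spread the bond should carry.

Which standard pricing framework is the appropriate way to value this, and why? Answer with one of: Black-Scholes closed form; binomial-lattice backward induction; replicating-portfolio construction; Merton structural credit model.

framework: Merton structural credit model

Key observation: with the firm-asset dynamics (V₀ = 208.8167) and a single zero-coupon liability of face 143.1175 given, debt value, spread, and default probability all derive from the option view of the balance sheet.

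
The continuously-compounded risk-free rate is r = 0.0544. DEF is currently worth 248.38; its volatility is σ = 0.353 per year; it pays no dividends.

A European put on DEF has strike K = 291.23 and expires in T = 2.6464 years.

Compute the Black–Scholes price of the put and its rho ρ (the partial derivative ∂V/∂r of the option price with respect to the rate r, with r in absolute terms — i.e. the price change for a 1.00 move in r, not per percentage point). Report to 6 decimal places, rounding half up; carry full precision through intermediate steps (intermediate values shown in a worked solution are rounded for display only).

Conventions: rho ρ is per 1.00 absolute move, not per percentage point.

price = 58.479488
ρ = -415.826014

σ√T = 0.353·√2.6464 = 0.574252
d₁ = (ln(S/K) + (r+σ²/2)T) / (σ√T) = (ln(248.38/291.23) + (0.0544+0.353²/2)·2.6464) / 0.574252 = (-0.159154 + 0.308847) / 0.574252 = 0.260675
d₂ = d₁ − σ√T = 0.260675 − 0.574252 = -0.313577
e^{−rT} = 0.865919
N(−d₁) = 0.397171,  N(−d₂) = 0.623079
Put price V = K·e^{−rT}·N(−d₂) − S·N(−d₁) = 157.128935 − 98.649447 = 58.479488
ρ = −K·T·e^{−rT}·N(−d₂) = -415.826014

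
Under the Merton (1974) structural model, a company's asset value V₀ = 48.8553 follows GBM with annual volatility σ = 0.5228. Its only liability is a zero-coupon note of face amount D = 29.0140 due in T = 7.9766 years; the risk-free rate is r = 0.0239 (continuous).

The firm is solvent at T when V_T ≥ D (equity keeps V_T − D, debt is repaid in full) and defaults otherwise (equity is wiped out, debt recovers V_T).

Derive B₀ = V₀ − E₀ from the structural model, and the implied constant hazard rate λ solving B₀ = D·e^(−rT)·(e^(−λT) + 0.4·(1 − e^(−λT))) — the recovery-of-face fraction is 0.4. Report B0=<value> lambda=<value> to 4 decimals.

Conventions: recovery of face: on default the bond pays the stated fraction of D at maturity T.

B0=14.9960 lambda=0.1227

Work the structural quantities from V₀ = 48.8553 against face 29.0140:
d₁ = [ln(V₀/D) + (r + σ²/2)T] / (σ√T)
   = [ln(48.8553/29.0140) + (0.0239 + 0.5·0.5228²)·7.9766] / (0.5228·√7.9766)
   = [0.521084 + 1.280722] / 1.476538 = 1.220292
d₂ = d₁ − σ√T = 1.220292 − 1.476538 = -0.256246
N(d₁) = 0.888823,  N(d₂) = 0.398881,  e^(−rT) = 0.826429
E₀ = V₀·N(d₁) − D·e^(−rT)·N(d₂)
   = 48.8553·0.888823 − 29.0140·0.826429·0.398881 = 33.859340
B₀ = V₀ − E₀ = 48.8553 − 33.859340 = 14.995960
e^(−λT) = (B₀·e^(rT)/D − 0.4)/(1 − 0.4) = (14.9960·1.210025/29.0140 − 0.4)/0.6 = 0.37567667
λ = −ln(0.37567667)/7.9766 = 0.122737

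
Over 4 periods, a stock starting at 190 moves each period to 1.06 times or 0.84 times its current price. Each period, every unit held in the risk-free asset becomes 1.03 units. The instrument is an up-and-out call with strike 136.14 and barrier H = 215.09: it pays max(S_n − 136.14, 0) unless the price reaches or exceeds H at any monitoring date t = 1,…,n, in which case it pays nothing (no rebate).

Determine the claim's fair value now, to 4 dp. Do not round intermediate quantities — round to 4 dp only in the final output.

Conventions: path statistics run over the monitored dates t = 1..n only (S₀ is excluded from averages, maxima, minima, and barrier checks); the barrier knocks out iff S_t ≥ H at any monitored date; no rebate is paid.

With p* = (R−d)/(u−d) = 0.8636, sum probability × payoff across the paths and divide by R^4.
Enumerate all 2^4 = 16 price paths (U = up ×1.06, D = down ×0.84); each path with k up-moves has probability p*^k·(1−p*)^(4−k).
DDDD: M=159.6000, payoff=0.0000, prob=0.000346
UDDD: M=201.4000, payoff=0.0000, prob=0.002190
DUDD: M=169.1760, payoff=0.0000, prob=0.002190
UUDD: M=213.4840, payoff=14.4943, prob=0.013869
DDUD: M=159.6000, payoff=0.0000, prob=0.002190
UDUD: M=201.4000, payoff=14.4943, prob=0.013869
DUUD: M=179.3266, payoff=14.4943, prob=0.013869
UUUD: M=226.2930, payoff=0.0000, prob=0.087840
DDDU: M=159.6000, payoff=0.0000, prob=0.002190
UDDU: M=201.4000, payoff=14.4943, prob=0.013869
DUDU: M=169.1760, payoff=14.4943, prob=0.013869
UUDU: M=213.4840, payoff=53.9462, prob=0.087840
DDUU: M=159.6000, payoff=14.4943, prob=0.013869
UDUU: M=201.4000, payoff=53.9462, prob=0.087840
DUUU: M=190.0862, payoff=53.9462, prob=0.087840
UUUU: M=239.8706, payoff=0.0000, prob=0.556319
Price = Σ prob·payoff / R^4 = 15.422026 / 1.125509 = 13.7023

price = 13.7023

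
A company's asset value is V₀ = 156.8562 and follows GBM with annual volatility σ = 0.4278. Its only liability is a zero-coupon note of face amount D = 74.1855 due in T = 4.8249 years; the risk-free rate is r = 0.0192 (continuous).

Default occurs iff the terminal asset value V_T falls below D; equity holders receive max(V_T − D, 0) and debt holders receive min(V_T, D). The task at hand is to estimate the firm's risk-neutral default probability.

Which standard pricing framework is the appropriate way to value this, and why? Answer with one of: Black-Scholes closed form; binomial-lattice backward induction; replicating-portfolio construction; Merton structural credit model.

Key observation: with the firm-asset dynamics (V₀ = 156.8562) and a single zero-coupon liability of face 74.1855 given, debt value, spread, and default probability all derive from the option view of the balance sheet.

framework: Merton structural credit model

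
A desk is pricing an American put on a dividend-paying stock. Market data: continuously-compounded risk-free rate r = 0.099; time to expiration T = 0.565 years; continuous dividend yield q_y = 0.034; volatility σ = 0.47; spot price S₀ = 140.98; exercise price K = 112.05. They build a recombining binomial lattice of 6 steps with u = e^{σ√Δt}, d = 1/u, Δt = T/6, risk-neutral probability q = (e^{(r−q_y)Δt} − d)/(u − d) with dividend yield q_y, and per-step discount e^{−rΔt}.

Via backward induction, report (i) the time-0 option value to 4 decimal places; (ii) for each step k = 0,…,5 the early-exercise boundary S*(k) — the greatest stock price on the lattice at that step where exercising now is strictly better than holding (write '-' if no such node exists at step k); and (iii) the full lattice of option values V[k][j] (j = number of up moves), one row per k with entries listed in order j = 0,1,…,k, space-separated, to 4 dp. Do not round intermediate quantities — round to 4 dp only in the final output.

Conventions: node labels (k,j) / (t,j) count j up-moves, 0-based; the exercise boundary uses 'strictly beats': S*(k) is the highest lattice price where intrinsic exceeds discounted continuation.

Δt=0.09417, u=1.15515, d=0.86569, q=0.48522, disc=e^(-rΔt)=0.99072
k=6 terminal: V=max(K-S,0) → 52.7116 32.8711 6.3966 0.0000 0.0000 0.0000 0.0000
k=5: j=0 S=68.5445 intr=43.5055 cont=42.6849 V=43.5055[EX]; j=1 S=91.4632 intr=20.5868 cont=19.8394 V=20.5868[EX]; j=2 S=122.0452 intr=0.0000 cont=3.2623 V=3.2623[hold]; j=3 S=162.8525 intr=0.0000 cont=0.0000 V=0.0000[hold]; j=4 S=217.3044 intr=0.0000 cont=0.0000 V=0.0000[hold]; j=5 S=289.9629 intr=0.0000 cont=0.0000 V=0.0000[hold]  S*(5)=91.4632
k=4: j=0 S=79.1789 intr=32.8711 cont=32.0844 V=32.8711[EX]; j=1 S=105.6534 intr=6.3966 cont=12.0676 V=12.0676[hold]; j=2 S=140.9800 intr=0.0000 cont=1.6638 V=1.6638[hold]; j=3 S=188.1185 intr=0.0000 cont=0.0000 V=0.0000[hold]; j=4 S=251.0183 intr=0.0000 cont=0.0000 V=0.0000[hold]  S*(4)=79.1789
k=3: j=0 S=91.4632 intr=20.5868 cont=22.5655 V=22.5655[hold]; j=1 S=122.0452 intr=0.0000 cont=6.9544 V=6.9544[hold]; j=2 S=162.8525 intr=0.0000 cont=0.8485 V=0.8485[hold]; j=3 S=217.3044 intr=0.0000 cont=0.0000 V=0.0000[hold]  S*(3)=-
k=2: j=0 S=105.6534 intr=6.3966 cont=14.8516 V=14.8516[hold]; j=1 S=140.9800 intr=0.0000 cont=3.9547 V=3.9547[hold]; j=2 S=188.1185 intr=0.0000 cont=0.4328 V=0.4328[hold]  S*(2)=-
k=1: j=0 S=122.0452 intr=0.0000 cont=9.4755 V=9.4755[hold]; j=1 S=162.8525 intr=0.0000 cont=2.2250 V=2.2250[hold]  S*(1)=-
k=0: j=0 S=140.9800 intr=0.0000 cont=5.9021 V=5.9021[hold]  S*(0)=-

price = 5.9021
boundary = - - - - 79.1789 91.4632
tree:
5.9021
9.4755 2.2250
14.8516 3.9547 0.4328
22.5655 6.9544 0.8485 0.0000
32.8711 12.0676 1.6638 0.0000 0.0000
43.5055 20.5868 3.2623 0.0000 0.0000 0.0000
52.7116 32.8711 6.3966 0.0000 0.0000 0.0000 0.0000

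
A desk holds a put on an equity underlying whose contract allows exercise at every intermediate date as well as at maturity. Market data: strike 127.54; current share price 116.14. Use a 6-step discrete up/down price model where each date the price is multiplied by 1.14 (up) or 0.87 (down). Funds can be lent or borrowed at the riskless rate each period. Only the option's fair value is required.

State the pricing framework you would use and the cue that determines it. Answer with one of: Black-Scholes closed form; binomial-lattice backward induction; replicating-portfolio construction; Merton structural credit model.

Key observation: the defining feature is the embedded early-exercise option across 6 discrete dates on the spot-116.14 tree; pricing the strike-127.54 put means working backward with an exercise test at every node.

framework: binomial-lattice backward induction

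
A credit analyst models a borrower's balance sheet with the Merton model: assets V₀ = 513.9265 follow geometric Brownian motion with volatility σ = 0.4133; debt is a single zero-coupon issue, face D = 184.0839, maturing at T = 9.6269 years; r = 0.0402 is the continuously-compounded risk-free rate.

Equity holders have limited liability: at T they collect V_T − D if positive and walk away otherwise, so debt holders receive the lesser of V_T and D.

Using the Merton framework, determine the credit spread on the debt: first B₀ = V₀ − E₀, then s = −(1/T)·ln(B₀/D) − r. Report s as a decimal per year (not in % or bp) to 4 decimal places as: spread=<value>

Work the structural quantities from V₀ = 513.9265 against face 184.0839:
d₁ = [ln(V₀/D) + (r + σ²/2)T] / (σ√T)
   = [ln(513.9265/184.0839) + (0.0402 + 0.5·0.4133²)·9.6269] / (0.4133·√9.6269)
   = [1.026689 + 1.209220] / 1.282356 = 1.743594
d₂ = d₁ − σ√T = 1.743594 − 1.282356 = 0.461238
N(d₁) = 0.959385,  N(d₂) = 0.677686,  e^(−rT) = 0.679090
E₀ = V₀·N(d₁) − D·e^(−rT)·N(d₂)
   = 513.9265·0.959385 − 184.0839·0.679090·0.677686 = 408.336161
B₀ = V₀ − E₀ = 513.9265 − 408.336161 = 105.590339
spread = −(1/T)·ln(B₀/D) − r = −(1/9.6269)·ln(105.590339/184.0839) − 0.0402 = 0.01753663

spread=0.0175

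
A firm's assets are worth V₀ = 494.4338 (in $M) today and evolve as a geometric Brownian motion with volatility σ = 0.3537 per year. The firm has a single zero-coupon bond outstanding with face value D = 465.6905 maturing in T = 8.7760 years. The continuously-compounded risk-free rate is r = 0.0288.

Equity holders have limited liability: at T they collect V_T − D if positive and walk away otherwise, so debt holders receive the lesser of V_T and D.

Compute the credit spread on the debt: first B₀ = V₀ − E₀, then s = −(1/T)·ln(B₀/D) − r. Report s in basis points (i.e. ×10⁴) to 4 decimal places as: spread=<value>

Apply the equity-as-call identities (strike 465.6905, horizon 8.7760 years):
d₁ = [ln(V₀/D) + (r + σ²/2)T] / (σ√T)
   = [ln(494.4338/465.6905) + (0.0288 + 0.5·0.3537²)·8.7760] / (0.3537·√8.7760)
   = [0.059892 + 0.801704] / 1.047812 = 0.822281
d₂ = d₁ − σ√T = 0.822281 − 1.047812 = -0.225531
N(d₁) = 0.794541,  N(d₂) = 0.410783,  e^(−rT) = 0.776663
E₀ = V₀·N(d₁) − D·e^(−rT)·N(d₂)
   = 494.4338·0.794541 − 465.6905·0.776663·0.410783 = 244.274269
B₀ = V₀ − E₀ = 494.4338 − 244.274269 = 250.159531
spread = −(1/T)·ln(B₀/D) − r = −(1/8.7760)·ln(250.159531/465.6905) − 0.0288 = 0.04200930
in basis points: 0.04200930 × 10⁴ = 420.0930 bp

spread=420.0930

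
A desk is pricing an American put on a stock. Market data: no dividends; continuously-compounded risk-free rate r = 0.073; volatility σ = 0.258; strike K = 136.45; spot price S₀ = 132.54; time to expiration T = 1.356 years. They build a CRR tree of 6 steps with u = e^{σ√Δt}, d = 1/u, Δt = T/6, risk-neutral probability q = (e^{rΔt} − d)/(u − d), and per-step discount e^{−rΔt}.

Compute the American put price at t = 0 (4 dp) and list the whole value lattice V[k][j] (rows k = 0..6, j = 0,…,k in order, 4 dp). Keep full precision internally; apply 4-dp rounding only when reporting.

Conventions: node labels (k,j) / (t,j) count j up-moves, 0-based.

price = 13.0785
tree:
13.0785
21.0795 6.5857
32.7418 11.6780 2.3995
44.7127 20.0285 4.8405 0.3693
55.3018 32.7418 9.6884 0.8109 0.0000
64.6686 44.7127 19.2089 1.7806 0.0000 0.0000
72.9542 55.3018 32.7418 3.9100 0.0000 0.0000 0.0000

Δt=0.22600, u=1.13049, d=0.88457, q=0.53702, disc=e^(-rΔt)=0.98364
k=6 terminal: V=max(K-S,0) → 72.9542 55.3018 32.7418 3.9100 0.0000 0.0000 0.0000
k=5: j=0 S=71.7814 intr=64.6686 cont=62.4359 V=64.6686[EX]; j=1 S=91.7373 intr=44.7127 cont=42.4800 V=44.7127[EX]; j=2 S=117.2411 intr=19.2089 cont=16.9762 V=19.2089[EX]; j=3 S=149.8352 intr=0.0000 cont=1.7806 V=1.7806[hold]; j=4 S=191.4908 intr=0.0000 cont=0.0000 V=0.0000[hold]; j=5 S=244.7270 intr=0.0000 cont=0.0000 V=0.0000[hold]
k=4: j=0 S=81.1482 intr=55.3018 cont=53.0691 V=55.3018[EX]; j=1 S=103.7082 intr=32.7418 cont=30.5091 V=32.7418[EX]; j=2 S=132.5400 intr=3.9100 cont=9.6884 V=9.6884[hold]; j=3 S=169.3873 intr=0.0000 cont=0.8109 V=0.8109[hold]; j=4 S=216.4786 intr=0.0000 cont=0.0000 V=0.0000[hold]
k=3: j=0 S=91.7373 intr=44.7127 cont=42.4800 V=44.7127[EX]; j=1 S=117.2411 intr=19.2089 cont=20.0285 V=20.0285[hold]; j=2 S=149.8352 intr=0.0000 cont=4.8405 V=4.8405[hold]; j=3 S=191.4908 intr=0.0000 cont=0.3693 V=0.3693[hold]
k=2: j=0 S=103.7082 intr=32.7418 cont=30.9421 V=32.7418[EX]; j=1 S=132.5400 intr=3.9100 cont=11.6780 V=11.6780[hold]; j=2 S=169.3873 intr=0.0000 cont=2.3995 V=2.3995[hold]
k=1: j=0 S=117.2411 intr=19.2089 cont=21.0795 V=21.0795[hold]; j=1 S=149.8352 intr=0.0000 cont=6.5857 V=6.5857[hold]
k=0: j=0 S=132.5400 intr=3.9100 cont=13.0785 V=13.0785[hold]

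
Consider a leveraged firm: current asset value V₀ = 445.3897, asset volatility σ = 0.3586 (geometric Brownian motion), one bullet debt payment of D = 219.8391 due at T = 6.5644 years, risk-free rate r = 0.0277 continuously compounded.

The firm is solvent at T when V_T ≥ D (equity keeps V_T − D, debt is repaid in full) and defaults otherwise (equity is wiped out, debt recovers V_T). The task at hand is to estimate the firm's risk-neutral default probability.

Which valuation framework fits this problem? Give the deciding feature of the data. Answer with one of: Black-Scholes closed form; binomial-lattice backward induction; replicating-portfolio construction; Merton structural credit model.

framework: Merton structural credit model

Key observation: the asked-for credit quantity lives on the firm's capital structure — asset value, asset volatility, debt face 219.8391 — which is the structural model's domain.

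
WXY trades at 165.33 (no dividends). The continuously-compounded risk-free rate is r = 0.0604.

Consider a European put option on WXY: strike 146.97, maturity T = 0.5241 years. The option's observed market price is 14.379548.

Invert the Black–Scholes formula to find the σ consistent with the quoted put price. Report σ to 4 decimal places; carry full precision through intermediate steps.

At σ = 0.5477 the Black–Scholes value reproduces the quote:
σ√T = 0.5477·√0.5241 = 0.396506
d₁ = (ln(S/K) + (r+σ²/2)T) / (σ√T) = (ln(165.33/146.97) + (0.0604+0.5477²/2)·0.5241) / 0.396506 = (0.117715 + 0.110264) / 0.396506 = 0.574970
d₂ = d₁ − σ√T = 0.574970 − 0.396506 = 0.178464
e^{−rT} = 0.968840
N(−d₁) = 0.282656,  N(−d₂) = 0.429179
V = K·e^{−rT}·N(−d₂) − S·N(−d₁) = 61.111020 − 46.731472 = 14.379548 (the quoted price), and the Black–Scholes price is strictly increasing in σ, so σ is unique

sigma = 0.5477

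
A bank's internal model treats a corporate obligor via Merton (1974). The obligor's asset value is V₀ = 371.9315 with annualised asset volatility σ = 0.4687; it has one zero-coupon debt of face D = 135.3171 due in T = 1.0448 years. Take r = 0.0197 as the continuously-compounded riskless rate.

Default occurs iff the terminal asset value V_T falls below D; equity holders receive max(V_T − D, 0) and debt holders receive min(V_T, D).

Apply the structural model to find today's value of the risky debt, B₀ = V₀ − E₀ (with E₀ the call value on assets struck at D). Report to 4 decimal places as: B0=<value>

B0=131.9809

Equity is a call on the firm's assets struck at D = 135.3171:
d₁ = [ln(V₀/D) + (r + σ²/2)T] / (σ√T)
   = [ln(371.9315/135.3171) + (0.0197 + 0.5·0.4687²)·1.0448] / (0.4687·√1.0448)
   = [1.011089 + 0.135343] / 0.479084 = 2.392967
d₂ = d₁ − σ√T = 2.392967 − 0.479084 = 1.913883
N(d₁) = 0.991644,  N(d₂) = 0.972182,  e^(−rT) = 0.979628
E₀ = V₀·N(d₁) − D·e^(−rT)·N(d₂)
   = 371.9315·0.991644 − 135.3171·0.979628·0.972182 = 239.950612
B₀ = V₀ − E₀ = 371.9315 − 239.950612 = 131.980888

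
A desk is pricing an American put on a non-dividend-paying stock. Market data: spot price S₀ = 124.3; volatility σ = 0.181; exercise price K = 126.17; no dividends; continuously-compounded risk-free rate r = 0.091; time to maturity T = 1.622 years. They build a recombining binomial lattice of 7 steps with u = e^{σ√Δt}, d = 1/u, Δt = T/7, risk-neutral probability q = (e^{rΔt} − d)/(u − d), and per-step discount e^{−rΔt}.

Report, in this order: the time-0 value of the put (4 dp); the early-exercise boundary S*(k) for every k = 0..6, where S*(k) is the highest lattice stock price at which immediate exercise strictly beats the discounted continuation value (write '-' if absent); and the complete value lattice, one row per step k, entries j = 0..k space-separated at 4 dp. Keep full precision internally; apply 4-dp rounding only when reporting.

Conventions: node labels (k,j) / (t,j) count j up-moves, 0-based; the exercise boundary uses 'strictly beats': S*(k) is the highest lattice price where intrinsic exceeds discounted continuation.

price = 6.7017
boundary = - - 104.4223 113.9284 104.4223 113.9284 104.4223
tree:
6.7017
12.2711 3.2324
21.7477 6.3987 1.2395
30.4607 12.2416 2.7366 0.2870
38.4466 21.7477 5.8918 0.7334 0.0000
45.7663 30.4607 12.2416 1.8743 0.0000 0.0000
52.4751 38.4466 21.7477 4.7900 0.0000 0.0000 0.0000
58.6242 45.7663 30.4607 12.2416 0.0000 0.0000 0.0000 0.0000

Δt=0.23171  u=1.09104  d=0.91656  q=0.60037  discount=0.97913
step 7 (expiry): payoffs max(K−S,0) = 58.6242 45.7663 30.4607 12.2416 0.0000 0.0000 0.0000 0.0000
step 6: (k=6,j=0): S=73.6949, K−S=52.4751, hold=49.8426 ⇒ V=52.4751 exercise | (k=6,j=1): S=87.7234, K−S=38.4466, hold=35.8141 ⇒ V=38.4466 exercise | (k=6,j=2): S=104.4223, K−S=21.7477, hold=19.1151 ⇒ V=21.7477 exercise | (k=6,j=3): S=124.3000, K−S=1.8700, hold=4.7900 ⇒ V=4.7900 continue | (k=6,j=4): S=147.9616, K−S=0.0000, hold=0.0000 ⇒ V=0.0000 continue | (k=6,j=5): S=176.1274, K−S=0.0000, hold=0.0000 ⇒ V=0.0000 continue | (k=6,j=6): S=209.6549, K−S=0.0000, hold=0.0000 ⇒ V=0.0000 continue  boundary S*=104.4223
step 5: (k=5,j=0): S=80.4037, K−S=45.7663, hold=43.1337 ⇒ V=45.7663 exercise | (k=5,j=1): S=95.7093, K−S=30.4607, hold=27.8281 ⇒ V=30.4607 exercise | (k=5,j=2): S=113.9284, K−S=12.2416, hold=11.3255 ⇒ V=12.2416 exercise | (k=5,j=3): S=135.6157, K−S=0.0000, hold=1.8743 ⇒ V=1.8743 continue | (k=5,j=4): S=161.4314, K−S=0.0000, hold=0.0000 ⇒ V=0.0000 continue | (k=5,j=5): S=192.1613, K−S=0.0000, hold=0.0000 ⇒ V=0.0000 continue  boundary S*=113.9284
step 4: (k=4,j=0): S=87.7234, K−S=38.4466, hold=35.8141 ⇒ V=38.4466 exercise | (k=4,j=1): S=104.4223, K−S=21.7477, hold=19.1151 ⇒ V=21.7477 exercise | (k=4,j=2): S=124.3000, K−S=1.8700, hold=5.8918 ⇒ V=5.8918 continue | (k=4,j=3): S=147.9616, K−S=0.0000, hold=0.7334 ⇒ V=0.7334 continue | (k=4,j=4): S=176.1274, K−S=0.0000, hold=0.0000 ⇒ V=0.0000 continue  boundary S*=104.4223
step 3: (k=3,j=0): S=95.7093, K−S=30.4607, hold=27.8281 ⇒ V=30.4607 exercise | (k=3,j=1): S=113.9284, K−S=12.2416, hold=11.9732 ⇒ V=12.2416 exercise | (k=3,j=2): S=135.6157, K−S=0.0000, hold=2.7366 ⇒ V=2.7366 continue | (k=3,j=3): S=161.4314, K−S=0.0000, hold=0.2870 ⇒ V=0.2870 continue  boundary S*=113.9284
step 2: (k=2,j=0): S=104.4223, K−S=21.7477, hold=19.1151 ⇒ V=21.7477 exercise | (k=2,j=1): S=124.3000, K−S=1.8700, hold=6.3987 ⇒ V=6.3987 continue | (k=2,j=2): S=147.9616, K−S=0.0000, hold=1.2395 ⇒ V=1.2395 continue  boundary S*=104.4223
step 1: (k=1,j=0): S=113.9284, K−S=12.2416, hold=12.2711 ⇒ V=12.2711 continue | (k=1,j=1): S=135.6157, K−S=0.0000, hold=3.2324 ⇒ V=3.2324 continue  boundary S*=-
step 0: (k=0,j=0): S=124.3000, K−S=1.8700, hold=6.7017 ⇒ V=6.7017 continue  boundary S*=-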